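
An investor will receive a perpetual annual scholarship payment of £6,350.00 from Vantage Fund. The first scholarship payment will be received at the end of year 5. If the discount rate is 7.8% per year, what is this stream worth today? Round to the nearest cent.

£60284.28

Value at end of year 4: C / r = £6,350.00 / 0.078 = £81,410.2564
Discount to today: PV = £81,410.2564 / (1 + 0.078)^4 = £81,410.2564 / 1.350439 = £60,284.28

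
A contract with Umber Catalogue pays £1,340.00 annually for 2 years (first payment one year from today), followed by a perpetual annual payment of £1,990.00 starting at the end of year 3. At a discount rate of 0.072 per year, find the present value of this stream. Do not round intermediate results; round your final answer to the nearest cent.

PV of 2-year annuity: £1,340.00 × [1 − (1+0.072)^−2] / 0.072 = 2416.04478
Perpetuity value at year 2: £1,990.00 / 0.072 = 27638.88889
PV of perpetuity: 27638.88889 / (1+0.072)^2 = 24050.88209
Total PV = 2416.04478 + 24050.88209 = 26466.92687

£26466.93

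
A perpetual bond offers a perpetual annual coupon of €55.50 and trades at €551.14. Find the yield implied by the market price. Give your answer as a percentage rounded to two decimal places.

P = C/r ⇒ r = C/P = €55.50/€551.14 = 0.100700

10.07%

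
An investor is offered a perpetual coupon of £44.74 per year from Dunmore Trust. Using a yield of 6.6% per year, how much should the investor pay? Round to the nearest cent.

£677.88

Level perpetuity: PV = C / r = £44.74 / 0.066 = £677.88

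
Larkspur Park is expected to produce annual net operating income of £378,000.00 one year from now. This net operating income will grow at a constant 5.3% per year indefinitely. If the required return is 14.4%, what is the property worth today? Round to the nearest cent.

£4153846.15

Growing perpetuity: P = D₁ / (r − g) = £378,000.0000 / (0.144 − 0.053) = £4,153,846.15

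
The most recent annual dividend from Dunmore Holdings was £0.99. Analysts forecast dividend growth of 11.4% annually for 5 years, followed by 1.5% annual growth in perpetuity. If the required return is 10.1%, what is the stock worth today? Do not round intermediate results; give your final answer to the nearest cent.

D_1 = 1.10286
D_2 = 1.22859
D_3 = 1.36864
D_4 = 1.52467
D_5 = 1.69848
Terminal value at year 5: TV = D_5×(1+g_2)/(r−g_2) = 1.72396/0.086 = 20.04605
P_0 = D_1/(1+r)^1 + D_2/(1+r)^2 + D_3/(1+r)^3 + D_4/(1+r)^4 + D_5/(1+r)^5 + TV/(1+r)^5
    = 1.00169 + 1.01352 + 1.02548 + 1.03759 + 1.04984 + 12.39059 = 17.51872

£17.52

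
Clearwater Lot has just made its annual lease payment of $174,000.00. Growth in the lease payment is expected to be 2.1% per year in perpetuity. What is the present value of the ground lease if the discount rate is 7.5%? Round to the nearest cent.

$3289888.89

D₁ = D₀ × (1 + g) = $174,000.00 × 1.021 = $177,654.0000
Growing perpetuity: P = D₁ / (r − g) = $177,654.0000 / (0.075 − 0.021) = $3,289,888.89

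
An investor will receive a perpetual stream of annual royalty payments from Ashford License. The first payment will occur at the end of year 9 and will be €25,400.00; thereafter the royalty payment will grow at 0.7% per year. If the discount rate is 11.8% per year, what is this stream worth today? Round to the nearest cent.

€93751.09

Value at end of year 8: C₁ / (r − g) = €25,400.00 / (0.118 − 0.007) = €228,828.8288
Discount to today: PV = €228,828.8288 / (1 + 0.118)^8 = €228,828.8288 / 2.440813 = €93,751.09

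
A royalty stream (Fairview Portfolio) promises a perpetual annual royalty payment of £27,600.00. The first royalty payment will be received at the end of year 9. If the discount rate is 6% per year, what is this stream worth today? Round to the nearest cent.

£288609.69

Value at end of year 8: C / r = £27,600.00 / 0.06 = £460,000.0000
Discount to today: PV = £460,000.0000 / (1 + 0.06)^8 = £460,000.0000 / 1.593848 = £288,609.69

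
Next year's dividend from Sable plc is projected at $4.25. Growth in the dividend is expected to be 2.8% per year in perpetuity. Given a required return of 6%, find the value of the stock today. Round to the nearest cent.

$132.81

Growing perpetuity: P = D₁ / (r − g) = $4.2500 / (0.06 − 0.028) = $132.81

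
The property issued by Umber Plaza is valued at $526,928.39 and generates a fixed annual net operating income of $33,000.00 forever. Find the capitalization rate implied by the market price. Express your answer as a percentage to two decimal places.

P = C/r ⇒ r = C/P = $33,000.00/$526,928.39 = 0.062627

6.26%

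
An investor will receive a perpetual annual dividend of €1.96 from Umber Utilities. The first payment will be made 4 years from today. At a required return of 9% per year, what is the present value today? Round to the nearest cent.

Value at end of year 3: C / r = €1.96 / 0.09 = €21.7778
Discount to today: PV = €21.7778 / (1 + 0.09)^3 = €21.7778 / 1.295029 = €16.82

€16.82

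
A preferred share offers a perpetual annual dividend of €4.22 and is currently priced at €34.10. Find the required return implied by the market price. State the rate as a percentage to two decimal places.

P = C/r ⇒ r = C/P = €4.22/€34.10 = 0.123754

12.38%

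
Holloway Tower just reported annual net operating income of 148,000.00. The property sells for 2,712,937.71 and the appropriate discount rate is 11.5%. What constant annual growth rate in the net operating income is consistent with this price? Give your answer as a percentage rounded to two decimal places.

5.73%

P = D₀(1+g)/(r−g) ⇒ P(r−g) = D₀(1+g) ⇒ g(P+D₀) = P·r − D₀
g = (P·r − D₀)/(P + D₀) = (2,712,937.71×0.115 − 148,000.00) / (2,712,937.71 + 148,000.00) = 0.057320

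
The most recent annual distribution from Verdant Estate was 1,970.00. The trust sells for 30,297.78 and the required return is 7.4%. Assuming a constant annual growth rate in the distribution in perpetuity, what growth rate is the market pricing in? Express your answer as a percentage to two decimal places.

P = D₀(1+g)/(r−g) ⇒ P(r−g) = D₀(1+g) ⇒ g(P+D₀) = P·r − D₀
g = (P·r − D₀)/(P + D₀) = (30,297.78×0.074 − 1,970.00) / (30,297.78 + 1,970.00) = 0.008431

0.84%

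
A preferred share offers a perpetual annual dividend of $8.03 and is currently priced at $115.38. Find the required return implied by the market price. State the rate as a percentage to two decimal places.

6.96%

P = C/r ⇒ r = C/P = $8.03/$115.38 = 0.069596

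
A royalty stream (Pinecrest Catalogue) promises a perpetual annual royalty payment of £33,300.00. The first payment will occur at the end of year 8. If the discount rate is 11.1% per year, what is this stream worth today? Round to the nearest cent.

£143589.55

Value at end of year 7: C / r = £33,300.00 / 0.111 = £300,000.0000
Discount to today: PV = £300,000.0000 / (1 + 0.111)^7 = £300,000.0000 / 2.089288 = £143,589.55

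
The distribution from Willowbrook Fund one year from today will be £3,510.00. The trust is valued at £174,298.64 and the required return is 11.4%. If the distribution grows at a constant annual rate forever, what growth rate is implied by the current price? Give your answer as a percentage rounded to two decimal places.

P = D₁/(r−g) ⇒ g = r − D₁/P = 0.114 − £3,510.00/£174,298.64 = 0.093862

9.39%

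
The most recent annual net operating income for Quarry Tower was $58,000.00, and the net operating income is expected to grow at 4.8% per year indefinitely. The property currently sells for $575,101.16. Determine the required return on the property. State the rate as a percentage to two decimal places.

15.37%

D₁ = $58,000.00 × 1.048 = $60,784.0000
P = D₁/(r − g) ⇒ r = D₁/P + g = $60,784.0000/$575,101.16 + 0.048 = 0.105693 + 0.048 = 0.153693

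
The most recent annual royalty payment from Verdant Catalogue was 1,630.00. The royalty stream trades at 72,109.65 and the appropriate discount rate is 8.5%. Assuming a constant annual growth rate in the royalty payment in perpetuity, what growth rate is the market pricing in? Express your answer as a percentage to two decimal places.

6.10%

P = D₀(1+g)/(r−g) ⇒ P(r−g) = D₀(1+g) ⇒ g(P+D₀) = P·r − D₀
g = (P·r − D₀)/(P + D₀) = (72,109.65×0.085 − 1,630.00) / (72,109.65 + 1,630.00) = 0.061016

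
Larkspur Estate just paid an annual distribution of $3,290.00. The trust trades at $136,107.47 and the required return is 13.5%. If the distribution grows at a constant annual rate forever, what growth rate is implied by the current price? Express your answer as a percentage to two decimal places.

10.82%

P = D₀(1+g)/(r−g) ⇒ P(r−g) = D₀(1+g) ⇒ g(P+D₀) = P·r − D₀
g = (P·r − D₀)/(P + D₀) = ($136,107.47×0.135 − $3,290.00) / ($136,107.47 + $3,290.00) = 0.108212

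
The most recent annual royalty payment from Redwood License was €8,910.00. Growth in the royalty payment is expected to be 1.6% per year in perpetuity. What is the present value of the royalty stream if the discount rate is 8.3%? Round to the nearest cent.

€135112.84

D₁ = D₀ × (1 + g) = €8,910.00 × 1.016 = €9,052.5600
Growing perpetuity: P = D₁ / (r − g) = €9,052.5600 / (0.083 − 0.016) = €135,112.84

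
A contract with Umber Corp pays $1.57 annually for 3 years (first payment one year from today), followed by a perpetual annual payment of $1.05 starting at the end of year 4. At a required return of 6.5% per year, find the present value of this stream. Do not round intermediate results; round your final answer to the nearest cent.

PV of 3-year annuity: $1.57 × [1 − (1+0.065)^−3] / 0.065 = 4.15811
Perpetuity value at year 3: $1.05 / 0.065 = 16.15385
PV of perpetuity: 16.15385 / (1+0.065)^3 = 13.37295
Total PV = 4.15811 + 13.37295 = 17.53105

$17.53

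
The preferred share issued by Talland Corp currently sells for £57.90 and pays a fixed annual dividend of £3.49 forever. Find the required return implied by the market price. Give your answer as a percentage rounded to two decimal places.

6.03%

P = C/r ⇒ r = C/P = £3.49/£57.90 = 0.060276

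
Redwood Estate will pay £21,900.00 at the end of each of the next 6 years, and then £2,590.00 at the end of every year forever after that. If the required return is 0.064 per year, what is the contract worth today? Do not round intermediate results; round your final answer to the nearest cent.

£134240.56

PV of 6-year annuity: £21,900.00 × [1 − (1+0.064)^−6] / 0.064 = 106349.17966
Perpetuity value at year 6: £2,590.00 / 0.064 = 40468.75000
PV of perpetuity: 40468.75000 / (1+0.064)^6 = 27891.38126
Total PV = 106349.17966 + 27891.38126 = 134240.56093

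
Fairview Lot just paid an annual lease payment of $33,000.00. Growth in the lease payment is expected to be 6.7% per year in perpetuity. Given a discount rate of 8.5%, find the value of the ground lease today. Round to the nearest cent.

D₁ = D₀ × (1 + g) = $33,000.00 × 1.067 = $35,211.0000
Growing perpetuity: P = D₁ / (r − g) = $35,211.0000 / (0.085 − 0.067) = $1,956,166.67

$1956166.67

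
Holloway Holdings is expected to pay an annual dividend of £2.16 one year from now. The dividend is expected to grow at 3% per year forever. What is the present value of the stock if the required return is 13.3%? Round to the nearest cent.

£20.97

Growing perpetuity: P = D₁ / (r − g) = £2.1600 / (0.133 − 0.03) = £20.97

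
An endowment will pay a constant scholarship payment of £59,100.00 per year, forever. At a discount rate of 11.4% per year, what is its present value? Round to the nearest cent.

£518421.05

Level perpetuity: PV = C / r = £59,100.00 / 0.114 = £518,421.05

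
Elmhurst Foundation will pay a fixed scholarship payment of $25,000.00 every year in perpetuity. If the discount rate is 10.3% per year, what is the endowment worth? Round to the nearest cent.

$242718.45

Level perpetuity: PV = C / r = $25,000.00 / 0.103 = $242,718.45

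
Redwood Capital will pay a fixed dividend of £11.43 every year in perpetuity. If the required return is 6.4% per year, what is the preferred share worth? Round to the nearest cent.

£178.59

Level perpetuity: PV = C / r = £11.43 / 0.064 = £178.59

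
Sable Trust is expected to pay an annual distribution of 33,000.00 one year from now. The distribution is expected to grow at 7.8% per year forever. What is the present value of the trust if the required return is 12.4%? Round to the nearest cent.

717391.30

Growing perpetuity: P = D₁ / (r − g) = 33,000.0000 / (0.124 − 0.078) = 717,391.30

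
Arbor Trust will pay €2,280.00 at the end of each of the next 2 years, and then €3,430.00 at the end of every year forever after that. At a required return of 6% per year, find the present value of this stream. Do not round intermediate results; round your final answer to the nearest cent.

PV of 2-year annuity: €2,280.00 × [1 − (1+0.06)^−2] / 0.06 = 4180.13528
Perpetuity value at year 2: €3,430.00 / 0.06 = 57166.66667
PV of perpetuity: 57166.66667 / (1+0.06)^2 = 50878.12982
Total PV = 4180.13528 + 50878.12982 = 55058.26510

€55058.27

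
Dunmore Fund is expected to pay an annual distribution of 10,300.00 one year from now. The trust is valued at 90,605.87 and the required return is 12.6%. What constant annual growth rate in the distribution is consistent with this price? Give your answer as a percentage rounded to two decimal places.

P = D₁/(r−g) ⇒ g = r − D₁/P = 0.126 − 10,300.00/90,605.87 = 0.012321

1.23%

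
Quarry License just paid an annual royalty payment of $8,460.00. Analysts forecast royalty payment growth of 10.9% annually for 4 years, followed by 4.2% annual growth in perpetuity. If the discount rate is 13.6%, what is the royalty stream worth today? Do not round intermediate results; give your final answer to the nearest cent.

$117053.63

D_1 = 9382.14000
D_2 = 10404.79326
D_3 = 11538.91573
D_4 = 12796.65754
Terminal value at year 4: TV = D_4×(1+g_2)/(r−g_2) = 13334.11716/0.094 = 141852.31017
P_0 = D_1/(1+r)^1 + D_2/(1+r)^2 + D_3/(1+r)^3 + D_4/(1+r)^4 + TV/(1+r)^4
    = 8258.92606 + 8062.63116 + 7871.00172 + 7683.92686 + 85177.14664 = 117053.63243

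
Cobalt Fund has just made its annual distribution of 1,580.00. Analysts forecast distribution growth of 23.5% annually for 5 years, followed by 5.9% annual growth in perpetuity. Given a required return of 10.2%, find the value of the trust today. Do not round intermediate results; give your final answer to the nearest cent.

80052.14

D_1 = 1951.30000
D_2 = 2409.85550
D_3 = 2976.17154
D_4 = 3675.57185
D_5 = 4539.33124
Terminal value at year 5: TV = D_5×(1+g_2)/(r−g_2) = 4807.15178/0.043 = 111794.22754
P_0 = D_1/(1+r)^1 + D_2/(1+r)^2 + D_3/(1+r)^3 + D_4/(1+r)^4 + D_5/(1+r)^5 + TV/(1+r)^5
    = 1770.68966 + 1984.39358 + 2223.88936 + 2492.28980 + 2793.08339 + 68787.79794 = 80052.14372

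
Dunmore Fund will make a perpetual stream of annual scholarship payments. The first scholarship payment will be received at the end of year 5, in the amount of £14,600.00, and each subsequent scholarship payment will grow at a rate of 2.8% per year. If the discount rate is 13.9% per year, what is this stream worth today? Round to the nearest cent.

£78151.08

Value at end of year 4: C₁ / (r − g) = £14,600.00 / (0.139 − 0.028) = £131,531.5315
Discount to today: PV = £131,531.5315 / (1 + 0.139)^4 = £131,531.5315 / 1.683042 = £78,151.08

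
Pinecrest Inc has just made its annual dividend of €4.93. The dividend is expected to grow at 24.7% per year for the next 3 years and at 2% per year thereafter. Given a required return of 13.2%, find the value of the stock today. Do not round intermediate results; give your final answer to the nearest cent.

D_1 = 6.14771
D_2 = 7.66619
D_3 = 9.55974
Terminal value at year 3: TV = D_3×(1+g_2)/(r−g_2) = 9.75094/0.112 = 87.06196
P_0 = D_1/(1+r)^1 + D_2/(1+r)^2 + D_3/(1+r)^3 + TV/(1+r)^3
    = 5.43084 + 5.98256 + 6.59033 + 60.01905 = 78.02278

€78.02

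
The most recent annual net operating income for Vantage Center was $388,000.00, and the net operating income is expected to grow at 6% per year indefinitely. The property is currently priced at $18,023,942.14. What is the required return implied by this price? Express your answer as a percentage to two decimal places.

D₁ = $388,000.00 × 1.06 = $411,280.0000
P = D₁/(r − g) ⇒ r = D₁/P + g = $411,280.0000/$18,023,942.14 + 0.06 = 0.022819 + 0.06 = 0.082819

8.28%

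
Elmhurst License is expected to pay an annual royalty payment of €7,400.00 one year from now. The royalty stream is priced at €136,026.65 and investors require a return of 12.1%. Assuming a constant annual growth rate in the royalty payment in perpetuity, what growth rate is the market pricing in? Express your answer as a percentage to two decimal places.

6.66%

P = D₁/(r−g) ⇒ g = r − D₁/P = 0.121 − €7,400.00/€136,026.65 = 0.066599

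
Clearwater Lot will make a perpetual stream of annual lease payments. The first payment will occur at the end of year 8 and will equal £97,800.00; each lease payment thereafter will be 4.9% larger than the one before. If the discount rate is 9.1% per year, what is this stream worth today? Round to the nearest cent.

Value at end of year 7: C₁ / (r − g) = £97,800.00 / (0.091 − 0.049) = £2,328,571.4286
Discount to today: PV = £2,328,571.4286 / (1 + 0.091)^7 = £2,328,571.4286 / 1.839811 = £1,265,657.83

£1265657.83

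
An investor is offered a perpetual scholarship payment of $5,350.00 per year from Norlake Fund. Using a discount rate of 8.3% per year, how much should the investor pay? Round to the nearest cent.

Level perpetuity: PV = C / r = $5,350.00 / 0.083 = $64,457.83

$64457.83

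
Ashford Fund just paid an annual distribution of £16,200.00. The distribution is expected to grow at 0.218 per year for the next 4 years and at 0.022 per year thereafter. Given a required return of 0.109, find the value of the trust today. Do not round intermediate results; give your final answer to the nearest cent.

D_1 = 19731.60000
D_2 = 24033.08880
D_3 = 29272.30216
D_4 = 35653.66403
Terminal value at year 4: TV = D_4×(1+g_2)/(r−g_2) = 36438.04464/0.087 = 418828.09928
P_0 = D_1/(1+r)^1 + D_2/(1+r)^2 + D_3/(1+r)^3 + D_4/(1+r)^4 + TV/(1+r)^4
    = 17792.24527 + 19540.98714 + 21461.60715 + 23570.99866 + 276891.50147 = 359257.33969

£359257.34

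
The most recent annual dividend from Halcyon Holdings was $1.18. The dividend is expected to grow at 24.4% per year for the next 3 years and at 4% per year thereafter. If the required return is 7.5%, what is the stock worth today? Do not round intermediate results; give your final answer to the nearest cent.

$59.11

D_1 = 1.46792
D_2 = 1.82609
D_3 = 2.27166
Terminal value at year 3: TV = D_3×(1+g_2)/(r−g_2) = 2.36253/0.035 = 67.50073
P_0 = D_1/(1+r)^1 + D_2/(1+r)^2 + D_3/(1+r)^3 + TV/(1+r)^3
    = 1.36551 + 1.58018 + 1.82860 + 54.33542 = 59.10970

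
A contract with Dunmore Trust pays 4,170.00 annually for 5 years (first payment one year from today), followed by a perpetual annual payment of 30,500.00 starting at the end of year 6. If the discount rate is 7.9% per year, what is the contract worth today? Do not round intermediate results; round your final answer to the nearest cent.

PV of 5-year annuity: 4,170.00 × [1 − (1+0.079)^−5] / 0.079 = 16693.57538
Perpetuity value at year 5: 30,500.00 / 0.079 = 386075.94937
PV of perpetuity: 386075.94937 / (1+0.079)^5 = 263976.65699
Total PV = 16693.57538 + 263976.65699 = 280670.23237

280670.23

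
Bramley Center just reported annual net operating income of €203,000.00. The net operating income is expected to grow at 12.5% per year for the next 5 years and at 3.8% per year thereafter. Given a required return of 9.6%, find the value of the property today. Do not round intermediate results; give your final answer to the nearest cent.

D_1 = 228375.00000
D_2 = 256921.87500
D_3 = 289037.10938
D_4 = 325166.74805
D_5 = 365812.59155
Terminal value at year 5: TV = D_5×(1+g_2)/(r−g_2) = 379713.47003/0.058 = 6546783.96606
P_0 = D_1/(1+r)^1 + D_2/(1+r)^2 + D_3/(1+r)^3 + D_4/(1+r)^4 + D_5/(1+r)^5 + TV/(1+r)^5
    = 208371.35036 + 213884.82588 + 219544.18715 + 225353.29429 + 231316.10956 + 4139760.71928 = 5238230.48651

€5238230.49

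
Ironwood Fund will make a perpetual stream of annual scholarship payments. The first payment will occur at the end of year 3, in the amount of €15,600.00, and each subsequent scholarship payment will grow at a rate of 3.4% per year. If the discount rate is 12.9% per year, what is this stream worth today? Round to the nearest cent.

Value at end of year 2: C₁ / (r − g) = €15,600.00 / (0.129 − 0.034) = €164,210.5263
Discount to today: PV = €164,210.5263 / (1 + 0.129)^2 = €164,210.5263 / 1.274641 = €128,828.84

€128828.84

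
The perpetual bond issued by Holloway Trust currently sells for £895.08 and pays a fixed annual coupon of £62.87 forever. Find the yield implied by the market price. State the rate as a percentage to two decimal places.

7.02%

P = C/r ⇒ r = C/P = £62.87/£895.08 = 0.070240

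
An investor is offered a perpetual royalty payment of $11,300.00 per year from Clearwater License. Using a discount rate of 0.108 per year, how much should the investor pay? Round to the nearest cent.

Level perpetuity: PV = C / r = $11,300.00 / 0.108 = $104,629.63

$104629.63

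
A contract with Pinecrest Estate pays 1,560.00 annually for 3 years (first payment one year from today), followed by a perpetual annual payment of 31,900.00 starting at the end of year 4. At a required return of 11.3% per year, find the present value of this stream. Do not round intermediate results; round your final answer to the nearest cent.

208543.73

PV of 3-year annuity: 1,560.00 × [1 − (1+0.113)^−3] / 0.113 = 3792.39168
Perpetuity value at year 3: 31,900.00 / 0.113 = 282300.88496
PV of perpetuity: 282300.88496 / (1+0.113)^3 = 204751.33711
Total PV = 3792.39168 + 204751.33711 = 208543.72879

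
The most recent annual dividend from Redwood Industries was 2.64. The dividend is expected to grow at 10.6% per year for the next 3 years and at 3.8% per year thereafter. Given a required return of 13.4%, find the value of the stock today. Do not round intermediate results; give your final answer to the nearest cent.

34.02

D_1 = 2.91984
D_2 = 3.22934
D_3 = 3.57165
Terminal value at year 3: TV = D_3×(1+g_2)/(r−g_2) = 3.70738/0.096 = 38.61850
P_0 = D_1/(1+r)^1 + D_2/(1+r)^2 + D_3/(1+r)^3 + TV/(1+r)^3
    = 2.57481 + 2.51124 + 2.44923 + 26.48233 = 34.01762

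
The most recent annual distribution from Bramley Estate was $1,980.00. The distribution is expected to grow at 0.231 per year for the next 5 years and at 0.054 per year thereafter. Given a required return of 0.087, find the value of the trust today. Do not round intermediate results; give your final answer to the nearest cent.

D_1 = 2437.38000
D_2 = 3000.41478
D_3 = 3693.51059
D_4 = 4546.71154
D_5 = 5597.00191
Terminal value at year 5: TV = D_5×(1+g_2)/(r−g_2) = 5899.24001/0.033 = 178764.84880
P_0 = D_1/(1+r)^1 + D_2/(1+r)^2 + D_3/(1+r)^3 + D_4/(1+r)^4 + D_5/(1+r)^5 + TV/(1+r)^5
    = 2242.29991 + 2539.34792 + 2875.74727 + 3256.71103 + 3688.14285 + 117797.04755 = 132399.29654

$132399.30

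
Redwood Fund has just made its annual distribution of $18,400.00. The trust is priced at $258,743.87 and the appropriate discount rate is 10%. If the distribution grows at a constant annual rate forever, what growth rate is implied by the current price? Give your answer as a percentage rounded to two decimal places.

P = D₀(1+g)/(r−g) ⇒ P(r−g) = D₀(1+g) ⇒ g(P+D₀) = P·r − D₀
g = (P·r − D₀)/(P + D₀) = ($258,743.87×0.1 − $18,400.00) / ($258,743.87 + $18,400.00) = 0.026969

2.70%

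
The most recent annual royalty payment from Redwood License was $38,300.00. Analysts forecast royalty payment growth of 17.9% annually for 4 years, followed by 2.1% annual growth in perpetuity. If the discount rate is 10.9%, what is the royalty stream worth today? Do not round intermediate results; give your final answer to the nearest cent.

D_1 = 45155.70000
D_2 = 53238.57030
D_3 = 62768.27438
D_4 = 74003.79550
Terminal value at year 4: TV = D_4×(1+g_2)/(r−g_2) = 75557.87520/0.088 = 858612.21823
P_0 = D_1/(1+r)^1 + D_2/(1+r)^2 + D_3/(1+r)^3 + D_4/(1+r)^4 + TV/(1+r)^4
    = 40717.49324 + 43287.57847 + 46019.88730 + 48924.65927 + 567637.23995 = 746586.85823

$746586.86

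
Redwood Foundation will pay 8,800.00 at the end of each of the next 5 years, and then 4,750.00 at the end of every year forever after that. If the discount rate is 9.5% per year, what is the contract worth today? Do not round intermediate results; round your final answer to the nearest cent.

65550.82

PV of 5-year annuity: 8,800.00 × [1 − (1+0.095)^−5] / 0.095 = 33789.43732
Perpetuity value at year 5: 4,750.00 / 0.095 = 50000.00000
PV of perpetuity: 50000.00000 / (1+0.095)^5 = 31761.38326
Total PV = 33789.43732 + 31761.38326 = 65550.82059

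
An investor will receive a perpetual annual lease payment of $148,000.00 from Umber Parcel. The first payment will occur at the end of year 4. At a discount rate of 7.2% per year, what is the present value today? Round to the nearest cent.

$1668571.66

Value at end of year 3: C / r = $148,000.00 / 0.072 = $2,055,555.5556
Discount to today: PV = $2,055,555.5556 / (1 + 0.072)^3 = $2,055,555.5556 / 1.231925 = $1,668,571.66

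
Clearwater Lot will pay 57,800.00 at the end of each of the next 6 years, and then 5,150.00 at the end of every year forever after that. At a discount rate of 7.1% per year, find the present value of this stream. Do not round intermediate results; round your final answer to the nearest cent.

322720.66

PV of 6-year annuity: 57,800.00 × [1 − (1+0.071)^−6] / 0.071 = 274657.52659
Perpetuity value at year 6: 5,150.00 / 0.071 = 72535.21127
PV of perpetuity: 72535.21127 / (1+0.071)^6 = 48063.13061
Total PV = 274657.52659 + 48063.13061 = 322720.65720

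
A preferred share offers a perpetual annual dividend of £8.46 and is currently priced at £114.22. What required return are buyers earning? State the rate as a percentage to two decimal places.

7.41%

P = C/r ⇒ r = C/P = £8.46/£114.22 = 0.074068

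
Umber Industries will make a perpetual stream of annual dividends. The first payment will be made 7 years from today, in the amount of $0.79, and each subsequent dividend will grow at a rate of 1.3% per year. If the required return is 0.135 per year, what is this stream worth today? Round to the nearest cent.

$3.03

Value at end of year 6: C₁ / (r − g) = $0.79 / (0.135 − 0.013) = $6.4754
Discount to today: PV = $6.4754 / (1 + 0.135)^6 = $6.4754 / 2.137840 = $3.03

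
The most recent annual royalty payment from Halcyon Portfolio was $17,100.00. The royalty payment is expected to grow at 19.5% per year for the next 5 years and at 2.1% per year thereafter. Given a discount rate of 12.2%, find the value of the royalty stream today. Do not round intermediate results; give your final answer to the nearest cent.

$340614.55

D_1 = 20434.50000
D_2 = 24419.22750
D_3 = 29180.97686
D_4 = 34871.26735
D_5 = 41671.16448
Terminal value at year 5: TV = D_5×(1+g_2)/(r−g_2) = 42546.25894/0.101 = 421250.08850
P_0 = D_1/(1+r)^1 + D_2/(1+r)^2 + D_3/(1+r)^3 + D_4/(1+r)^4 + D_5/(1+r)^5 + TV/(1+r)^5
    = 18212.56684 + 19397.51995 + 20659.56893 + 22003.72983 + 23435.34505 + 236905.81480 = 340614.54540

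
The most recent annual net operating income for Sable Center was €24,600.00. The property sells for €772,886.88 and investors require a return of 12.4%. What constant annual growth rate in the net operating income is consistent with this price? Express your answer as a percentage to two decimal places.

8.93%

P = D₀(1+g)/(r−g) ⇒ P(r−g) = D₀(1+g) ⇒ g(P+D₀) = P·r − D₀
g = (P·r − D₀)/(P + D₀) = (€772,886.88×0.124 − €24,600.00) / (€772,886.88 + €24,600.00) = 0.089328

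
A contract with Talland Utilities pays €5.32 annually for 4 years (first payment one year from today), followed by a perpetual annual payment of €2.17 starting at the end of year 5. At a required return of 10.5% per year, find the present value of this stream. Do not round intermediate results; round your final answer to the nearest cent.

€30.54

PV of 4-year annuity: €5.32 × [1 − (1+0.105)^−4] / 0.105 = 16.68277
Perpetuity value at year 4: €2.17 / 0.105 = 20.66667
PV of perpetuity: 20.66667 / (1+0.105)^4 = 13.86185
Total PV = 16.68277 + 13.86185 = 30.54462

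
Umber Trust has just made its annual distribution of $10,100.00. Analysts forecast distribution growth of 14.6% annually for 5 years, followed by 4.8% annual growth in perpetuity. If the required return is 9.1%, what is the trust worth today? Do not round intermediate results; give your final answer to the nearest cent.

D_1 = 11574.60000
D_2 = 13264.49160
D_3 = 15201.10737
D_4 = 17420.46905
D_5 = 19963.85753
Terminal value at year 5: TV = D_5×(1+g_2)/(r−g_2) = 20922.12269/0.043 = 486560.99286
P_0 = D_1/(1+r)^1 + D_2/(1+r)^2 + D_3/(1+r)^3 + D_4/(1+r)^4 + D_5/(1+r)^5 + TV/(1+r)^5
    = 10609.16590 + 11144.00011 + 11705.79664 + 12295.91471 + 12915.78209 + 314784.64245 = 373455.30189

$373455.30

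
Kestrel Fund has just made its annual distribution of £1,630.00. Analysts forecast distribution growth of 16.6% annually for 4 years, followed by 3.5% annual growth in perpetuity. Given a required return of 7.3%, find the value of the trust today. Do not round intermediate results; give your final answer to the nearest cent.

D_1 = 1900.58000
D_2 = 2216.07628
D_3 = 2583.94494
D_4 = 3012.87980
Terminal value at year 4: TV = D_4×(1+g_2)/(r−g_2) = 3118.33060/0.038 = 82061.33147
P_0 = D_1/(1+r)^1 + D_2/(1+r)^2 + D_3/(1+r)^3 + D_4/(1+r)^4 + TV/(1+r)^4
    = 1771.27679 + 1924.79845 + 2091.62628 + 2272.91355 + 61906.98756 = 69967.60264

£69967.60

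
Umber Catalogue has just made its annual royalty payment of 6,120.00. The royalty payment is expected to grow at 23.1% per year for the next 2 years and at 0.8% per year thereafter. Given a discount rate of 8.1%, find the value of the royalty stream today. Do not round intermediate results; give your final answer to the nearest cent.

124491.16

D_1 = 7533.72000
D_2 = 9274.00932
Terminal value at year 2: TV = D_2×(1+g_2)/(r−g_2) = 9348.20139/0.073 = 128057.55335
P_0 = D_1/(1+r)^1 + D_2/(1+r)^2 + TV/(1+r)^2
    = 6969.21369 + 7936.26462 + 109585.68132 = 124491.15963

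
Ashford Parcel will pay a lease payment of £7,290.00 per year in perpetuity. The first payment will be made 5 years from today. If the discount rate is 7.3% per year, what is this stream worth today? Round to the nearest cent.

£75336.56

Value at end of year 4: C / r = £7,290.00 / 0.073 = £99,863.0137
Discount to today: PV = £99,863.0137 / (1 + 0.073)^4 = £99,863.0137 / 1.325558 = £75,336.56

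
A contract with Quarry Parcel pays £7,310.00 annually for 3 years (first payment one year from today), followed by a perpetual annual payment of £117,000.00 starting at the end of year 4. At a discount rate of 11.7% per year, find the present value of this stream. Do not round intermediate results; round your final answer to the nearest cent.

£735178.99

PV of 3-year annuity: £7,310.00 × [1 − (1+0.117)^−3] / 0.117 = 17648.29627
Perpetuity value at year 3: £117,000.00 / 0.117 = 1000000.00000
PV of perpetuity: 1000000.00000 / (1+0.117)^3 = 717530.68891
Total PV = 17648.29627 + 717530.68891 = 735178.98519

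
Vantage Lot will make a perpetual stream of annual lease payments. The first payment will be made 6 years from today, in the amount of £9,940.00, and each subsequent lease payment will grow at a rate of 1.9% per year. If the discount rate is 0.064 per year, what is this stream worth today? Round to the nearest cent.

£161981.62

Value at end of year 5: C₁ / (r − g) = £9,940.00 / (0.064 − 0.019) = £220,888.8889
Discount to today: PV = £220,888.8889 / (1 + 0.064)^5 = £220,888.8889 / 1.363666 = £161,981.62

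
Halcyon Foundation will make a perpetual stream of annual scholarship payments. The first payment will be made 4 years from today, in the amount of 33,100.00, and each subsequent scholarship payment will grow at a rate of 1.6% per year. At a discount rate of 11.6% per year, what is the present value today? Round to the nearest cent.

Value at end of year 3: C₁ / (r − g) = 33,100.00 / (0.116 − 0.016) = 331,000.0000
Discount to today: PV = 331,000.0000 / (1 + 0.116)^3 = 331,000.0000 / 1.389929 = 238,141.68

238141.68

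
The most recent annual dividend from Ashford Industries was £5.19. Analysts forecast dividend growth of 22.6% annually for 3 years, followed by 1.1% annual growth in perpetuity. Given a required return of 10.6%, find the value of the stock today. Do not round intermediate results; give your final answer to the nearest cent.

£94.43

D_1 = 6.36294
D_2 = 7.80096
D_3 = 9.56398
Terminal value at year 3: TV = D_3×(1+g_2)/(r−g_2) = 9.66919/0.095 = 101.78091
P_0 = D_1/(1+r)^1 + D_2/(1+r)^2 + D_3/(1+r)^3 + TV/(1+r)^3
    = 5.75311 + 6.37732 + 7.06925 + 75.23171 = 94.43139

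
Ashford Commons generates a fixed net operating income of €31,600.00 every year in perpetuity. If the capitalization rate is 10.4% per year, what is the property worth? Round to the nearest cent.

€303846.15

Level perpetuity: PV = C / r = €31,600.00 / 0.104 = €303,846.15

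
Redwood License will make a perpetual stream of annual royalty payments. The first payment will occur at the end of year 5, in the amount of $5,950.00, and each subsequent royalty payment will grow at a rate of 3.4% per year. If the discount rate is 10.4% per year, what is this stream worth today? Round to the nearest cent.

Value at end of year 4: C₁ / (r − g) = $5,950.00 / (0.104 − 0.034) = $85,000.0000
Discount to today: PV = $85,000.0000 / (1 + 0.104)^4 = $85,000.0000 / 1.485512 = $57,219.31

$57219.31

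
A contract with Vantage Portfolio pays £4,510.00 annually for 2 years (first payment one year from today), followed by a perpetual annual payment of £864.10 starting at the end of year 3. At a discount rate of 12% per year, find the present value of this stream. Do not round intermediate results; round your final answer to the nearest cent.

£13362.59

PV of 2-year annuity: £4,510.00 × [1 − (1+0.12)^−2] / 0.12 = 7622.13010
Perpetuity value at year 2: £864.10 / 0.12 = 7200.83333
PV of perpetuity: 7200.83333 / (1+0.12)^2 = 5740.46025
Total PV = 7622.13010 + 5740.46025 = 13362.59035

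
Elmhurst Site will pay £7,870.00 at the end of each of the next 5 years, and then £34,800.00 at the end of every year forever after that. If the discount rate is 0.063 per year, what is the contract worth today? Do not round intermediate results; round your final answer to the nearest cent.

PV of 5-year annuity: £7,870.00 × [1 − (1+0.063)^−5] / 0.063 = 32882.48923
Perpetuity value at year 5: £34,800.00 / 0.063 = 552380.95238
PV of perpetuity: 552380.95238 / (1+0.063)^5 = 406979.34818
Total PV = 32882.48923 + 406979.34818 = 439861.83740

£439861.84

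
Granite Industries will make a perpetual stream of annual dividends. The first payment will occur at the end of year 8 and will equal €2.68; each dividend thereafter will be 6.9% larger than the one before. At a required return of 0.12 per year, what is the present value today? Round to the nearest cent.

€23.77

Value at end of year 7: C₁ / (r − g) = €2.68 / (0.12 − 0.069) = €52.5490
Discount to today: PV = €52.5490 / (1 + 0.12)^7 = €52.5490 / 2.210681 = €23.77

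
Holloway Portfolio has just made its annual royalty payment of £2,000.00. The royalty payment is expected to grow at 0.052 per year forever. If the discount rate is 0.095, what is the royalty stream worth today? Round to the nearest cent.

D₁ = D₀ × (1 + g) = £2,000.00 × 1.052 = £2,104.0000
Growing perpetuity: P = D₁ / (r − g) = £2,104.0000 / (0.095 − 0.052) = £48,930.23

£48930.23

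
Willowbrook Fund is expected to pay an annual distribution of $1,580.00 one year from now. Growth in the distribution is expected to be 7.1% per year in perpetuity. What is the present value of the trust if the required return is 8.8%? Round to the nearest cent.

$92941.18

Growing perpetuity: P = D₁ / (r − g) = $1,580.0000 / (0.088 − 0.071) = $92,941.18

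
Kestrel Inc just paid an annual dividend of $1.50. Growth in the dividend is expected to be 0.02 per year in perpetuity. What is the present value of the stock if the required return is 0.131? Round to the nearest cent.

$13.78

D₁ = D₀ × (1 + g) = $1.50 × 1.02 = $1.5300
Growing perpetuity: P = D₁ / (r − g) = $1.5300 / (0.131 − 0.02) = $13.78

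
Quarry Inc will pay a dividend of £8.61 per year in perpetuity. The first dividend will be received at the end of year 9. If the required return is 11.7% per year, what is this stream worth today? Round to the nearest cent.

£30.37

Value at end of year 8: C / r = £8.61 / 0.117 = £73.5897
Discount to today: PV = £73.5897 / (1 + 0.117)^8 = £73.5897 / 2.423402 = £30.37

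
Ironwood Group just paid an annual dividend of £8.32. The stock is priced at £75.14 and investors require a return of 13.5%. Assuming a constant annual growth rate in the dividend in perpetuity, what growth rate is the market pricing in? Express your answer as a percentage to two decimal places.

P = D₀(1+g)/(r−g) ⇒ P(r−g) = D₀(1+g) ⇒ g(P+D₀) = P·r − D₀
g = (P·r − D₀)/(P + D₀) = (£75.14×0.135 − £8.32) / (£75.14 + £8.32) = 0.021854

2.19%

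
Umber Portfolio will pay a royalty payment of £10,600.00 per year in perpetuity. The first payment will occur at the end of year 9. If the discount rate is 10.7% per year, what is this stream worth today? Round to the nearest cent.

£43927.97

Value at end of year 8: C / r = £10,600.00 / 0.107 = £99,065.4206
Discount to today: PV = £99,065.4206 / (1 + 0.107)^8 = £99,065.4206 / 2.255179 = £43,927.97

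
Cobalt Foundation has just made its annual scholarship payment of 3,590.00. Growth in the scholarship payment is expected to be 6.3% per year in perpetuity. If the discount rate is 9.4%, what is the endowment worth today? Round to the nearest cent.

123102.26

D₁ = D₀ × (1 + g) = 3,590.00 × 1.063 = 3,816.1700
Growing perpetuity: P = D₁ / (r − g) = 3,816.1700 / (0.094 − 0.063) = 123,102.26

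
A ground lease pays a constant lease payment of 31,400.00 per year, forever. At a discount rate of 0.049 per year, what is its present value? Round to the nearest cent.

640816.33

Level perpetuity: PV = C / r = 31,400.00 / 0.049 = 640,816.33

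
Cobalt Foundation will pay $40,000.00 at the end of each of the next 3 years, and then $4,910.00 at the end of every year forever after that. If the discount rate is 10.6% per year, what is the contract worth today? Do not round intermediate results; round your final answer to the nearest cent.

PV of 3-year annuity: $40,000.00 × [1 − (1+0.106)^−3] / 0.106 = 98432.65345
Perpetuity value at year 3: $4,910.00 / 0.106 = 46320.75472
PV of perpetuity: 46320.75472 / (1+0.106)^3 = 34238.14651
Total PV = 98432.65345 + 34238.14651 = 132670.79996

$132670.80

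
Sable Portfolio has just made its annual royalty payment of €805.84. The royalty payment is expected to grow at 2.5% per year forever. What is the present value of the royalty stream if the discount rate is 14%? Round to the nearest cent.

D₁ = D₀ × (1 + g) = €805.84 × 1.025 = €825.9860
Growing perpetuity: P = D₁ / (r − g) = €825.9860 / (0.14 − 0.025) = €7,182.49

€7182.49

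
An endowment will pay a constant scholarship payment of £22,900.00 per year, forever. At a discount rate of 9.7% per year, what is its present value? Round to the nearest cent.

£236082.47

Level perpetuity: PV = C / r = £22,900.00 / 0.097 = £236,082.47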